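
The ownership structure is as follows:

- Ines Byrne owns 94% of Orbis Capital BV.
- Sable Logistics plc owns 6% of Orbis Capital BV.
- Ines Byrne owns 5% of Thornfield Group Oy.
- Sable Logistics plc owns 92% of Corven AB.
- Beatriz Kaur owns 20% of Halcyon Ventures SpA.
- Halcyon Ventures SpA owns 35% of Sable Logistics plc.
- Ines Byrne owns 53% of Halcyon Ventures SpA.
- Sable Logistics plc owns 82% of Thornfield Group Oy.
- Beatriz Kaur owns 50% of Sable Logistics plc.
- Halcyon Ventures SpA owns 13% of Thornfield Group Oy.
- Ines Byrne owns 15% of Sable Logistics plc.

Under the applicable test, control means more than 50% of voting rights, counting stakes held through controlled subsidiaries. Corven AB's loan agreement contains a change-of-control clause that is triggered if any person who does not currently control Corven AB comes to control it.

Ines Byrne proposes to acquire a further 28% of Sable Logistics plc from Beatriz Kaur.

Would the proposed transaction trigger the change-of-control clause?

The purchase adds only to Ines's holdings (Beatriz's stake shrinks), so Ines is the only person who could newly come to control Corven.
Ines holds 53% of Halcyon, so Ines controls Halcyon.
Ines holds 94% of Orbis, so Ines controls Orbis.
Neither Ines nor any entity Ines controls holds any voting interest in Corven.
So before the transaction, Ines does not control Corven.
After the purchase, Ines's direct stake in Sable rises to 15% + 28% = 43%, and Beatriz's stake falls to 22%.
Halcyon and Ines together hold 35% + 43% = 78% of Sable, so Ines controls Sable.
Sable holds 92% of Corven, so Ines controls Corven.
Ines did not control Corven before and does after, so the clause is triggered.

Yes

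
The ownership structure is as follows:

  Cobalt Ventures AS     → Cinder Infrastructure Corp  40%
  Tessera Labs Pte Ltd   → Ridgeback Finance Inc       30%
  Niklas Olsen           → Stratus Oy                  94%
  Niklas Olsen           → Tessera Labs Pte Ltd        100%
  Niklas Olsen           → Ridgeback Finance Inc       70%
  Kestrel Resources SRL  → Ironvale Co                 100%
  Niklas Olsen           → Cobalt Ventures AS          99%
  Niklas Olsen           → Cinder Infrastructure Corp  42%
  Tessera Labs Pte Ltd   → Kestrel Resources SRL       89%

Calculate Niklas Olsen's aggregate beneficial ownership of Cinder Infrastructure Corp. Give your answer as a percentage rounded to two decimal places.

Niklas reaches Cinder along 2 paths.
Direct stake: 42% = 42%.
Via Cobalt: 99% × 40% = 39.6%.
Total: 42% + 39.6% = 81.6%.
Rounded: 81.60%.

81.60%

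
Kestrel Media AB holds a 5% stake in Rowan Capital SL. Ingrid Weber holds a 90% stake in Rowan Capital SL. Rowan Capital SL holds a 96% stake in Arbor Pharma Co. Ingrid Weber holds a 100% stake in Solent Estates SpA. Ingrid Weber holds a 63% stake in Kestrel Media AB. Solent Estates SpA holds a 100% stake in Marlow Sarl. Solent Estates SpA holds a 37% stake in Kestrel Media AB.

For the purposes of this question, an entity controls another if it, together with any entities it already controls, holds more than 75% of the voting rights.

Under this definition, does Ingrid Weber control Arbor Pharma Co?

Yes

Ingrid holds 100% of Solent, so Ingrid controls Solent.
Ingrid and Solent together hold 63% + 37% = 100% of Kestrel, so Ingrid controls Kestrel.
Ingrid and Kestrel together hold 90% + 5% = 95% of Rowan, so Ingrid controls Rowan.
Rowan holds 96% of Arbor, so Ingrid controls Arbor.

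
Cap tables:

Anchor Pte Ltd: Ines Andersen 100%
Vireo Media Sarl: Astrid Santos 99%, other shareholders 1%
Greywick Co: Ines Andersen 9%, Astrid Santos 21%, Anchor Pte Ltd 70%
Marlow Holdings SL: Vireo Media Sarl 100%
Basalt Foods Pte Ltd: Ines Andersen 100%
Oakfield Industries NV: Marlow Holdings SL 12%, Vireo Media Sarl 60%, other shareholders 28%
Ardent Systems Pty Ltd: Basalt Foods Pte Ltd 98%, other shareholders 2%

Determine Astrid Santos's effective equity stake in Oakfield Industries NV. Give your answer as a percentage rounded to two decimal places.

71.28%

Astrid reaches Oakfield along 2 paths.
Via Vireo → Marlow: 99% × 100% × 12% = 11.88%.
Via Vireo: 99% × 60% = 59.4%.
Total: 11.88% + 59.4% = 71.28%.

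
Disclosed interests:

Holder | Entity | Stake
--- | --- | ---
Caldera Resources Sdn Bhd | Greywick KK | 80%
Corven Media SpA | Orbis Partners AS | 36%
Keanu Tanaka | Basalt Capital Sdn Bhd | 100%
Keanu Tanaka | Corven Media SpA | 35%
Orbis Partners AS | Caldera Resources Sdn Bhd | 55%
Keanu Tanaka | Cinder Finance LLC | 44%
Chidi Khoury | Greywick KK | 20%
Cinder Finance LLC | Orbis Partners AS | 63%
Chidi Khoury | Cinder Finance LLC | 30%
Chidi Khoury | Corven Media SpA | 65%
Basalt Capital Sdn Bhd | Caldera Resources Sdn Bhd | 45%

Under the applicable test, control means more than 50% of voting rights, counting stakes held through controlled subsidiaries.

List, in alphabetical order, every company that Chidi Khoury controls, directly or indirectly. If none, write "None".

Chidi holds 65% of Corven, so Chidi controls Corven.
No other company's threshold is met.

Corven Media SpA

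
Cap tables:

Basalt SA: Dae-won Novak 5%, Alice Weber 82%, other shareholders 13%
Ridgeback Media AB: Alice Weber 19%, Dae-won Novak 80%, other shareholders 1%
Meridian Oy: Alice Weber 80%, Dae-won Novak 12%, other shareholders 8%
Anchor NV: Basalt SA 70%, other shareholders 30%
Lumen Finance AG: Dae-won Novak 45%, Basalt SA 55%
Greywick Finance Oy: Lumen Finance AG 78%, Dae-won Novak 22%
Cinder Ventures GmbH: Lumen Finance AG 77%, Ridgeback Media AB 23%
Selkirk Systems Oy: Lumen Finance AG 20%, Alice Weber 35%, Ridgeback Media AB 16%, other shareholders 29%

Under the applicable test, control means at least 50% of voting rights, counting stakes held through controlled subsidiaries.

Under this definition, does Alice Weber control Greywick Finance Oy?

Alice holds 82% of Basalt, so Alice controls Basalt.
Basalt holds 55% of Lumen, so Alice controls Lumen.
Lumen holds 78% of Greywick, so Alice controls Greywick.

Yes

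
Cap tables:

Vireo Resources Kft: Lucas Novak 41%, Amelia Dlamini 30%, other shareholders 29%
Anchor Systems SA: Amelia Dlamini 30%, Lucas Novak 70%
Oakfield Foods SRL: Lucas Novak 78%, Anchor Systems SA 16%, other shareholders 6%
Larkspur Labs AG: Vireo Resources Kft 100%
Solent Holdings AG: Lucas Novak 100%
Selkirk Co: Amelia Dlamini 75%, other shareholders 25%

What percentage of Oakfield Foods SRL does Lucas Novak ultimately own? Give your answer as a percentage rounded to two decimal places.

89.20%

Lucas reaches Oakfield along 2 paths.
Direct stake: 78% = 78%.
Via Anchor: 70% × 16% = 11.2%.
Total: 78% + 11.2% = 89.2%.
Rounded: 89.20%.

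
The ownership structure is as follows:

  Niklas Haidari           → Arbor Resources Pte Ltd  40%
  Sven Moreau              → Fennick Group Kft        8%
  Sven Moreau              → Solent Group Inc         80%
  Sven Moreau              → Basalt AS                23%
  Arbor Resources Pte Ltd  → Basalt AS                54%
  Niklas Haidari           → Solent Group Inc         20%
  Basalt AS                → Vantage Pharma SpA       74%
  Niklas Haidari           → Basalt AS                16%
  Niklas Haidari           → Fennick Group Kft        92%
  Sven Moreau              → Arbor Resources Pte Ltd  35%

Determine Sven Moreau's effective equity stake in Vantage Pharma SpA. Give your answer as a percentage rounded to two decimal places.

31.01%

Sven reaches Vantage along 2 paths.
Via Arbor → Basalt: 35% × 54% × 74% = 13.986%.
Via Basalt: 23% × 74% = 17.02%.
Total: 13.986% + 17.02% = 31.006%.
Rounded: 31.01%.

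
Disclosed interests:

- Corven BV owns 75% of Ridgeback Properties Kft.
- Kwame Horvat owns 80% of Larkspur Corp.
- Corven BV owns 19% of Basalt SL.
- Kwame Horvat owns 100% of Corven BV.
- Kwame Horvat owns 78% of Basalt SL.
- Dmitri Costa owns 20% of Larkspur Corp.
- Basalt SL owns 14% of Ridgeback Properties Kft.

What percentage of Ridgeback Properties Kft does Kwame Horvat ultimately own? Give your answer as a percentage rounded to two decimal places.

88.58%

Kwame reaches Ridgeback along 3 paths.
Via Corven: 100% × 75% = 75%.
Via Basalt: 78% × 14% = 10.92%.
Via Corven → Basalt: 100% × 19% × 14% = 2.66%.
Total: 75% + 10.92% + 2.66% = 88.58%.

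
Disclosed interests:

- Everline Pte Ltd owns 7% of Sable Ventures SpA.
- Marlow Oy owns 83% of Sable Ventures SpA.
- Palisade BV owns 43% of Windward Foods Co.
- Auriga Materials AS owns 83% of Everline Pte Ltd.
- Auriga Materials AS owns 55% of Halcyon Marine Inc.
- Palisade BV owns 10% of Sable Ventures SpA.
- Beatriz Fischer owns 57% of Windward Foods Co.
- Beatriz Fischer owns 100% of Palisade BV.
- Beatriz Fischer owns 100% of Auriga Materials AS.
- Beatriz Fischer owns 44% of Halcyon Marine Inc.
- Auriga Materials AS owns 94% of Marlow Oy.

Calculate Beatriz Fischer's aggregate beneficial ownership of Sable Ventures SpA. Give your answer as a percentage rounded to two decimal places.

93.83%

Beatriz reaches Sable along 3 paths.
Via Auriga → Marlow: 100% × 94% × 83% = 78.02%.
Via Auriga → Everline: 100% × 83% × 7% = 5.81%.
Via Palisade: 100% × 10% = 10%.
Total: 78.02% + 5.81% + 10% = 93.83%.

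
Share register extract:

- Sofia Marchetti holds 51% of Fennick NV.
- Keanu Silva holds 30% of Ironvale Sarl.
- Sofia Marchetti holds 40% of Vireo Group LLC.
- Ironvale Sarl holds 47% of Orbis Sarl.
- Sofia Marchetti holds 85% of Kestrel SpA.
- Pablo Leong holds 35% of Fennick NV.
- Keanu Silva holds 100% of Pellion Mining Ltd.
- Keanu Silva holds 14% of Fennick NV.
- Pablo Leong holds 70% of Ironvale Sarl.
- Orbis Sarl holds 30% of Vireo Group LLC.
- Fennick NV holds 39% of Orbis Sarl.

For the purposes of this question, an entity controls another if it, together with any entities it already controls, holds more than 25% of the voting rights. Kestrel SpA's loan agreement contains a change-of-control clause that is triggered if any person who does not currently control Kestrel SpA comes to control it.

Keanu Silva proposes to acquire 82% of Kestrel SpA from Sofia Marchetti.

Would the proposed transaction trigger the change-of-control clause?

Yes

The purchase adds only to Keanu's holdings (Sofia's stake shrinks), so Keanu is the only person who could newly come to control Kestrel.
Keanu holds 30% of Ironvale, so Keanu controls Ironvale.
Ironvale holds 47% of Orbis, so Keanu controls Orbis.
Keanu holds 100% of Pellion, so Keanu controls Pellion.
Orbis holds 30% of Vireo, so Keanu controls Vireo.
Neither Keanu nor any entity Keanu controls holds any voting interest in Kestrel.
So before the transaction, Keanu does not control Kestrel.
After the purchase, Keanu holds 82% of Kestrel directly, and Sofia's stake falls to 3%.
Keanu holds 82% of Kestrel, so Keanu controls Kestrel.
Keanu did not control Kestrel before and does after, so the clause is triggered.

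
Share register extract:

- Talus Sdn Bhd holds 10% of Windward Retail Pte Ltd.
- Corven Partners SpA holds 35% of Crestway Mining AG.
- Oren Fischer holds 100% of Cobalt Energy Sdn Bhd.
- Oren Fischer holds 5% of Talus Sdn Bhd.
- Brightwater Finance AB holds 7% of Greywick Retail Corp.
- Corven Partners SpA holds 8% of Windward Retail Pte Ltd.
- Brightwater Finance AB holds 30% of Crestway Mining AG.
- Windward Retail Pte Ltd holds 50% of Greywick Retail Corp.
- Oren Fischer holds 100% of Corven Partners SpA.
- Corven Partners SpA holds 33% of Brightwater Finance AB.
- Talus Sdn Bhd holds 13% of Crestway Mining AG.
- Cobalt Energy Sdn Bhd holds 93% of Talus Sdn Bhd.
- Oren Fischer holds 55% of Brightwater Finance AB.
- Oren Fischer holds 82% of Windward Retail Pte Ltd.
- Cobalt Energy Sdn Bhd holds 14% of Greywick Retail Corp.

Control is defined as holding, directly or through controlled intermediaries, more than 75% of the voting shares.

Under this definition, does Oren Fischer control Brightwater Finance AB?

Oren holds 100% of Corven, so Oren controls Corven.
Oren and Corven together hold 55% + 33% = 88% of Brightwater, so Oren controls Brightwater.

Yes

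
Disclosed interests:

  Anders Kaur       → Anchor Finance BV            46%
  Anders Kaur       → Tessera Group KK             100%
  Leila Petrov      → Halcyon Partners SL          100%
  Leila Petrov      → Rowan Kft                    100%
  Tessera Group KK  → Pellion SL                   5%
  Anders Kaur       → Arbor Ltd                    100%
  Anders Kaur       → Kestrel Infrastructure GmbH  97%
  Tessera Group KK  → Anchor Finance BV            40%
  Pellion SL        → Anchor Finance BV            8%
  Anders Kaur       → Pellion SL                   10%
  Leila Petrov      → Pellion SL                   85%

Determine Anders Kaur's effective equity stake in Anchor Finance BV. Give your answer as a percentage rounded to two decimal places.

87.20%

Anders reaches Anchor along 4 paths.
Direct stake: 46% = 46%.
Via Tessera: 100% × 40% = 40%.
Via Pellion: 10% × 8% = 0.8%.
Via Tessera → Pellion: 100% × 5% × 8% = 0.4%.
Total: 46% + 40% + 0.8% + 0.4% = 87.2%.
Rounded: 87.20%.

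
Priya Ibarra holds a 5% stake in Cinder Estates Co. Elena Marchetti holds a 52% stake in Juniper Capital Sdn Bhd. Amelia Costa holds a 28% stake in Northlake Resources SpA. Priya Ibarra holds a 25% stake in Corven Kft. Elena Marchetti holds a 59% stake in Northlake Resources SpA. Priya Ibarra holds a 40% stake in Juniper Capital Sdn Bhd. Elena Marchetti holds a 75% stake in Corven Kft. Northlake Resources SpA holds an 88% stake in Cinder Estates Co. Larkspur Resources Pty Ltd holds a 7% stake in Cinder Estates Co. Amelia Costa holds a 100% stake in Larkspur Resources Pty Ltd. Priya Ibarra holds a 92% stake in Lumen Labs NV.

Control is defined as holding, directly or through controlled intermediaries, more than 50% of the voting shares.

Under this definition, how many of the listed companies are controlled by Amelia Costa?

Amelia holds 100% of Larkspur, so Amelia controls Larkspur.
No other company's threshold is met.
Amelia controls 1 company.

1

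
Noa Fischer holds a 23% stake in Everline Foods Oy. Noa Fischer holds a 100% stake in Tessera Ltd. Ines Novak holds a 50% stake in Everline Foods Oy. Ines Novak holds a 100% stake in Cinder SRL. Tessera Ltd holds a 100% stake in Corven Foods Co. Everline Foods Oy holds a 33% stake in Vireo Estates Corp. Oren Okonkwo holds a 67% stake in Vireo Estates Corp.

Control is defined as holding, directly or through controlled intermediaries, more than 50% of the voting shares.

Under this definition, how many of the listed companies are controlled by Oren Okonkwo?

Oren holds 67% of Vireo, so Oren controls Vireo.
No other company's threshold is met.
Oren controls 1 company.

1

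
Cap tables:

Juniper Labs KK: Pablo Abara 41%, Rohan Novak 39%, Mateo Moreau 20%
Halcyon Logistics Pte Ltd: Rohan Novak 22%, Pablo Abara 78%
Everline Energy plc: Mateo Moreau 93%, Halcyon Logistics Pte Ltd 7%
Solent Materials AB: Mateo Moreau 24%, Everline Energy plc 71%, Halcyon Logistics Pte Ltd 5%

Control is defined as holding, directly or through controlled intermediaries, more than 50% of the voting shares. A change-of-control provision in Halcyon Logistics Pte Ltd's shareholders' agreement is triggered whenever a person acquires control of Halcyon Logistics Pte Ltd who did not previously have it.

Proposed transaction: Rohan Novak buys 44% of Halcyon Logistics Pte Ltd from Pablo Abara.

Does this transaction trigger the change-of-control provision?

The purchase adds only to Rohan's holdings (Pablo's stake shrinks), so Rohan is the only person who could newly come to control Halcyon.
Rohan's largest direct stake is 39% in Juniper, which does not meet the threshold, so Rohan controls no company.
In Halcyon, Rohan's side holds only 22%, not > 50%.
So before the transaction, Rohan does not control Halcyon.
After the purchase, Rohan's direct stake in Halcyon rises to 22% + 44% = 66%, and Pablo's stake falls to 34%.
Rohan holds 66% of Halcyon, so Rohan controls Halcyon.
Rohan did not control Halcyon before and does after, so the clause is triggered.

Yes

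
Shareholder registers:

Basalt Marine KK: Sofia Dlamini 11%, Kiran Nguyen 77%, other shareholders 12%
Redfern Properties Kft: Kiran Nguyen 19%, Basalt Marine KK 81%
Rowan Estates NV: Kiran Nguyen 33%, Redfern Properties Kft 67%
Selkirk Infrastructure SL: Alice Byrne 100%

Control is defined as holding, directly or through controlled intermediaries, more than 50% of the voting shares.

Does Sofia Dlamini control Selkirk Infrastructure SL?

No

Sofia's largest direct stake is 11% in Basalt, which does not meet the threshold, so Sofia controls no company.
Neither Sofia nor any entity Sofia controls holds any voting interest in Selkirk.
So Sofia does not control Selkirk.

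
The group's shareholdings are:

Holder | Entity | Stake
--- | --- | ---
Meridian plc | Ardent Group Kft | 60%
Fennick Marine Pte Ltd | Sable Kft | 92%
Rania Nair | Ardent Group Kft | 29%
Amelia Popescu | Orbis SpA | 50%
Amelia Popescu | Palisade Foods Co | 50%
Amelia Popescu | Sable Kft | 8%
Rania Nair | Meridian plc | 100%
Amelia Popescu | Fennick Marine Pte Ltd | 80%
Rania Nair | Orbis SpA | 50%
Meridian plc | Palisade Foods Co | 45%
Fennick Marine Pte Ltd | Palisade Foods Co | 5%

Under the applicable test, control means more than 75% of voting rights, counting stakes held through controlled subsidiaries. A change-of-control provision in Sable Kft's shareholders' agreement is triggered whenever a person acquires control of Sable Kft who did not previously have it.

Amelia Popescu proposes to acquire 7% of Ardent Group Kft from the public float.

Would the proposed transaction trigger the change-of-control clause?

The purchase changes only Amelia's holdings, so Amelia is the only person who could newly come to control Sable.
Amelia holds 80% of Fennick, so Amelia controls Fennick.
Fennick and Amelia together hold 92% + 8% = 100% of Sable, so Amelia controls Sable.
So Amelia already controls Sable before the transaction.
After the purchase, Amelia holds 7% of Ardent directly.
Amelia controlled Sable already, so this is not a new person acquiring control; every other person's position is unchanged or reduced.
No new person acquires control, so the clause is not triggered.

No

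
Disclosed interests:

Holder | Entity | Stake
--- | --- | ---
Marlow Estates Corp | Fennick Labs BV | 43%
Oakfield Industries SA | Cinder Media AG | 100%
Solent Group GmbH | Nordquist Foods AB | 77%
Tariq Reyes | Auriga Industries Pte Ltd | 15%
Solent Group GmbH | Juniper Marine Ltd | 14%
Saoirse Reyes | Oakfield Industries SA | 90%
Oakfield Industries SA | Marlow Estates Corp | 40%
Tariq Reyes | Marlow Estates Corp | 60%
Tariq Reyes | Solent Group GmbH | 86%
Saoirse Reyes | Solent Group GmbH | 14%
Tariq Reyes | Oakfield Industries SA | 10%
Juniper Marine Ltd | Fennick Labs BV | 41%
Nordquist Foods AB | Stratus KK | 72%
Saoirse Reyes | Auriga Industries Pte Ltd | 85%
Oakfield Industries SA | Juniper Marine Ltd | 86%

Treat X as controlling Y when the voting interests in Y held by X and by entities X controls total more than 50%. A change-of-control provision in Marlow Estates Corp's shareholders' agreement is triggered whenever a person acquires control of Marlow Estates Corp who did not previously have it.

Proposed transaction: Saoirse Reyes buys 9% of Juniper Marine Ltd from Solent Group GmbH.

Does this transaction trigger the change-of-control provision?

The purchase adds only to Saoirse's holdings (Solent's stake shrinks), so Saoirse is the only person who could newly come to control Marlow.
Saoirse holds 90% of Oakfield, so Saoirse controls Oakfield.
Oakfield holds 100% of Cinder, so Saoirse controls Cinder.
Oakfield holds 86% of Juniper, so Saoirse controls Juniper.
Saoirse holds 85% of Auriga, so Saoirse controls Auriga.
In Marlow, Saoirse's side holds only 40%, not > 50%.
So before the transaction, Saoirse does not control Marlow.
After the purchase, Saoirse holds 9% of Juniper directly, and Solent's stake falls to 5%.
Oakfield and Saoirse together hold 86% + 9% = 95% of Juniper, so Saoirse controls Juniper.
After the transaction, Saoirse's side holds 40% of Marlow, not > 50%, so Saoirse still does not control Marlow.
No new person acquires control, so the clause is not triggered.

No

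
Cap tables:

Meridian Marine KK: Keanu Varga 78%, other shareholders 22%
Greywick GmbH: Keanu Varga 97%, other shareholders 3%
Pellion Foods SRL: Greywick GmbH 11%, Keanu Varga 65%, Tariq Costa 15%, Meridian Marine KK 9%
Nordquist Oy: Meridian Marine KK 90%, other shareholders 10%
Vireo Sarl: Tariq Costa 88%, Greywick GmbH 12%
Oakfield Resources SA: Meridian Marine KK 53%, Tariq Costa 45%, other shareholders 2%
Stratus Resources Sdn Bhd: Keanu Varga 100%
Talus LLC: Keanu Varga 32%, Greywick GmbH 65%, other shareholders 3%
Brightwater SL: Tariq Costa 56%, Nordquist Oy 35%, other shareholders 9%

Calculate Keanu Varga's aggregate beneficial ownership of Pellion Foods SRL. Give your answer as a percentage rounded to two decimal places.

Keanu reaches Pellion along 3 paths.
Via Greywick: 97% × 11% = 10.67%.
Direct stake: 65% = 65%.
Via Meridian: 78% × 9% = 7.02%.
Total: 10.67% + 65% + 7.02% = 82.69%.

82.69%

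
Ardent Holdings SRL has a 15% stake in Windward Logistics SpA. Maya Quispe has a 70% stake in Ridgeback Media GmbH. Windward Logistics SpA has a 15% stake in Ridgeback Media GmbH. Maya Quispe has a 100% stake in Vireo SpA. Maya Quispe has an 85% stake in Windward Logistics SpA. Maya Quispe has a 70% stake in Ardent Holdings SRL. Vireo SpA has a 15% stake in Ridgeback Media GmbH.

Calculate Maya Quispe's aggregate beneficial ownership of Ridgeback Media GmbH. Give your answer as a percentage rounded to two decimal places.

99.33%

Maya reaches Ridgeback along 4 paths.
Direct stake: 70% = 70%.
Via Ardent → Windward: 70% × 15% × 15% = 1.575%.
Via Windward: 85% × 15% = 12.75%.
Via Vireo: 100% × 15% = 15%.
Total: 70% + 1.575% + 12.75% + 15% = 99.325%.
Rounded: 99.33%.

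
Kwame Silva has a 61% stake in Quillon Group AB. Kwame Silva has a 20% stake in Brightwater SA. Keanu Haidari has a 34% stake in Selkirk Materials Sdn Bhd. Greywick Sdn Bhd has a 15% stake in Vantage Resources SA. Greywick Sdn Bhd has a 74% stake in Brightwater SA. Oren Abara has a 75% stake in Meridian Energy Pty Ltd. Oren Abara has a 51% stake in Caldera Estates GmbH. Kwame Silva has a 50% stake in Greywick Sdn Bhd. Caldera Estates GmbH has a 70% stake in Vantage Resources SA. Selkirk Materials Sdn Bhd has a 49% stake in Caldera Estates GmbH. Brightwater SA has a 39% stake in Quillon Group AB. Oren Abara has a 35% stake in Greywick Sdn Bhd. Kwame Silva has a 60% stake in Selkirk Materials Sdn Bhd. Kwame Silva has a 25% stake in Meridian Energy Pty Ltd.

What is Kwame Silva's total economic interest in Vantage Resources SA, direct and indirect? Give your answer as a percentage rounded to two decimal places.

28.08%

Kwame reaches Vantage along 2 paths.
Via Greywick: 50% × 15% = 7.5%.
Via Selkirk → Caldera: 60% × 49% × 70% = 20.58%.
Total: 7.5% + 20.58% = 28.08%.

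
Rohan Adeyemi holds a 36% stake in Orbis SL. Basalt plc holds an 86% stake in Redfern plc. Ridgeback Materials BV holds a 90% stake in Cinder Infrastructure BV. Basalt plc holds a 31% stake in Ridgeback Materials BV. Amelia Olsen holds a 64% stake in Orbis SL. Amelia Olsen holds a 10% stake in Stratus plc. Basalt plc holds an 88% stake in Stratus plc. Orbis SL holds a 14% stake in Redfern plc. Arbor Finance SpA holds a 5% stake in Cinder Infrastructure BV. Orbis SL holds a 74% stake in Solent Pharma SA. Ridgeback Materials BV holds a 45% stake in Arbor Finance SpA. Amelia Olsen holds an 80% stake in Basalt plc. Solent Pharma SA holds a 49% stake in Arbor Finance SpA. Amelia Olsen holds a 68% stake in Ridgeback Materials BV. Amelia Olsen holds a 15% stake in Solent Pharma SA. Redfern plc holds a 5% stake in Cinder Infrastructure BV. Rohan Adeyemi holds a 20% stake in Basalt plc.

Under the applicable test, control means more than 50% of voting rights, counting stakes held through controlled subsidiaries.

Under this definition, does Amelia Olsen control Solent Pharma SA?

Yes

Amelia holds 64% of Orbis, so Amelia controls Orbis.
Orbis and Amelia together hold 74% + 15% = 89% of Solent, so Amelia controls Solent.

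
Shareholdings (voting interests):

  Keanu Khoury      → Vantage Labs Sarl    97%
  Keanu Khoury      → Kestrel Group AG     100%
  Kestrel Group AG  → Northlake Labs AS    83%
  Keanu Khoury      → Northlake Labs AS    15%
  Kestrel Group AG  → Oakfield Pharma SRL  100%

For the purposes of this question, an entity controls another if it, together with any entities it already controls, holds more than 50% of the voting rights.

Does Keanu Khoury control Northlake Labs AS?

Keanu holds 100% of Kestrel, so Keanu controls Kestrel.
Kestrel and Keanu together hold 83% + 15% = 98% of Northlake, so Keanu controls Northlake.

Yes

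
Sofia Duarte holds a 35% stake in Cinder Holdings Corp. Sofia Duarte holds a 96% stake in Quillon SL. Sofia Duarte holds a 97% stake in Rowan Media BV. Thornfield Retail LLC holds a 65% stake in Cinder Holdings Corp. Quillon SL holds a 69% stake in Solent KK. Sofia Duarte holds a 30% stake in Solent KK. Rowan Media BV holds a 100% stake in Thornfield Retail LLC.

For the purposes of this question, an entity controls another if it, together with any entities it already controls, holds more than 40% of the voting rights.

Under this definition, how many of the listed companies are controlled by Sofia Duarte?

5

Sofia holds 97% of Rowan, so Sofia controls Rowan.
Sofia holds 96% of Quillon, so Sofia controls Quillon.
Sofia and Quillon together hold 30% + 69% = 99% of Solent, so Sofia controls Solent.
Rowan holds 100% of Thornfield, so Sofia controls Thornfield.
Thornfield and Sofia together hold 65% + 35% = 100% of Cinder, so Sofia controls Cinder.
Sofia controls 5 companies.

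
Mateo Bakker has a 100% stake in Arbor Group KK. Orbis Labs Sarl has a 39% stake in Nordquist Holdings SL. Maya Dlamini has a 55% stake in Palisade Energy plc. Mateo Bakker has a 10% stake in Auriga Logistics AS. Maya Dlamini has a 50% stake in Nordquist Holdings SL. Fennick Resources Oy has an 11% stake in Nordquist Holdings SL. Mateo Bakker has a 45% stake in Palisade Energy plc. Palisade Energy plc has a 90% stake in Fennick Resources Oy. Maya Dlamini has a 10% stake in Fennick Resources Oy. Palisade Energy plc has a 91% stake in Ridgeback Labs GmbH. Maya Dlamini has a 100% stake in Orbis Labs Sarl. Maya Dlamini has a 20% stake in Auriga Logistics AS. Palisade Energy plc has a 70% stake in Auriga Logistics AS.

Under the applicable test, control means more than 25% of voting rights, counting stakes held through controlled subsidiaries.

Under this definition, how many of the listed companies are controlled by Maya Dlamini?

6

Maya holds 55% of Palisade, so Maya controls Palisade.
Maya and Palisade together hold 20% + 70% = 90% of Auriga, so Maya controls Auriga.
Palisade and Maya together hold 90% + 10% = 100% of Fennick, so Maya controls Fennick.
Maya holds 100% of Orbis, so Maya controls Orbis.
Maya and Orbis and Fennick together hold 50% + 39% + 11% = 100% of Nordquist, so Maya controls Nordquist.
Palisade holds 91% of Ridgeback, so Maya controls Ridgeback.
No other company's threshold is met.
Maya controls 6 companies.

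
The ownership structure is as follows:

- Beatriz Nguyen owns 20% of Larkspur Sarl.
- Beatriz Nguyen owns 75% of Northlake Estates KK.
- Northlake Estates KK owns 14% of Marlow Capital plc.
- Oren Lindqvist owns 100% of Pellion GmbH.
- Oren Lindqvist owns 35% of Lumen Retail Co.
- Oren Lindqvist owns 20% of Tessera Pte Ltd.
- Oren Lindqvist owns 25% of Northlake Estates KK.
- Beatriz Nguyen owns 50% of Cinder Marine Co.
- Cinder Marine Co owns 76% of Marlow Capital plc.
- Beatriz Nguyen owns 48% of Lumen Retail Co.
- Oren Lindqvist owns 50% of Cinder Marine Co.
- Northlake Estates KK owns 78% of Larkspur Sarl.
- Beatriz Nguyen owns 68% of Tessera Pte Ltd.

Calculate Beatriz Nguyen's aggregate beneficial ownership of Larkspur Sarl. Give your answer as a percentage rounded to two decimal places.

Beatriz reaches Larkspur along 2 paths.
Via Northlake: 75% × 78% = 58.5%.
Direct stake: 20% = 20%.
Total: 58.5% + 20% = 78.5%.
Rounded: 78.50%.

78.50%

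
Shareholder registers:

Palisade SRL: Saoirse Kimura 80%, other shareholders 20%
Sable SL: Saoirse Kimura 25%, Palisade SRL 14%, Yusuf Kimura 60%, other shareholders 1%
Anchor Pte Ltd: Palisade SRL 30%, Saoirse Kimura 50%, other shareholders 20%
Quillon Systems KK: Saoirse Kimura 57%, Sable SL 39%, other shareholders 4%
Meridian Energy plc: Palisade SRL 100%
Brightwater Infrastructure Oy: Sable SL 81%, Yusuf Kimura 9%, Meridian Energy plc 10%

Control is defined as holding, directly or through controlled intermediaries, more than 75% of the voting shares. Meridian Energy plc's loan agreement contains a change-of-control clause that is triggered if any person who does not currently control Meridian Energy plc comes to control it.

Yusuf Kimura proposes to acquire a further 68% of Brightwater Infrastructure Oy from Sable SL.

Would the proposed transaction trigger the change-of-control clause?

The purchase adds only to Yusuf's holdings (Sable's stake shrinks), so Yusuf is the only person who could newly come to control Meridian.
Yusuf's largest direct stake is 60% in Sable, which does not meet the threshold, so Yusuf controls no company.
Neither Yusuf nor any entity Yusuf controls holds any voting interest in Meridian.
So before the transaction, Yusuf does not control Meridian.
After the purchase, Yusuf's direct stake in Brightwater rises to 9% + 68% = 77%, and Sable's stake falls to 13%.
Yusuf holds 77% of Brightwater, so Yusuf controls Brightwater.
After the transaction, neither Yusuf nor any entity Yusuf controls holds a voting interest in Meridian, so Yusuf still does not control it.
No new person acquires control, so the clause is not triggered.

No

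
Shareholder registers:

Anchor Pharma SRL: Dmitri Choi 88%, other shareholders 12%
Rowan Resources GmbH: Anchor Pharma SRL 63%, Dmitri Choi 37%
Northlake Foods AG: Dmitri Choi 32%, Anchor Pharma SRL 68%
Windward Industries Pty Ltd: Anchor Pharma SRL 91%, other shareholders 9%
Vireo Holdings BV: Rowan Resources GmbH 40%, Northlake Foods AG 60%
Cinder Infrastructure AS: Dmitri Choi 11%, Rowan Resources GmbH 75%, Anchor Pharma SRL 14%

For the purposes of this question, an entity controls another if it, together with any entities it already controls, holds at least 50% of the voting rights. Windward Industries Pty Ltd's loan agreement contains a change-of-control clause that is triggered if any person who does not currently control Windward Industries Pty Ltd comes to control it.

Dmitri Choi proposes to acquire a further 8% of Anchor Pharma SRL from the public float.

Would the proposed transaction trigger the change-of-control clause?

No

The purchase changes only Dmitri's holdings, so Dmitri is the only person who could newly come to control Windward.
Dmitri holds 88% of Anchor, so Dmitri controls Anchor.
Anchor holds 91% of Windward, so Dmitri controls Windward.
So Dmitri already controls Windward before the transaction.
After the purchase, Dmitri's direct stake in Anchor rises to 88% + 8% = 96%.
Dmitri controlled Windward already, so this is not a new person acquiring control; every other person's position is unchanged or reduced.
No new person acquires control, so the clause is not triggered.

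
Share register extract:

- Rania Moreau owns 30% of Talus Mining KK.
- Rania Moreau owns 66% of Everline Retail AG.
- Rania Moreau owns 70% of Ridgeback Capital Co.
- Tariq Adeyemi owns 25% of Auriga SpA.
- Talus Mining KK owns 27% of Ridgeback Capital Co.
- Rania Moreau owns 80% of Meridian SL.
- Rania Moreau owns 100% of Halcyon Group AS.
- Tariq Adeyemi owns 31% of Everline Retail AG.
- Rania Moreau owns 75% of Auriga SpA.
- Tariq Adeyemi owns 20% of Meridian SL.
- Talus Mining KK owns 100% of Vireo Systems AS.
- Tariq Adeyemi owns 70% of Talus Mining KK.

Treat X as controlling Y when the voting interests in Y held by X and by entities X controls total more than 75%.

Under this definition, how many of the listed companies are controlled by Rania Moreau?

Rania holds 80% of Meridian, so Rania controls Meridian.
Rania holds 100% of Halcyon, so Rania controls Halcyon.
No other company's threshold is met.
Rania controls 2 companies.

2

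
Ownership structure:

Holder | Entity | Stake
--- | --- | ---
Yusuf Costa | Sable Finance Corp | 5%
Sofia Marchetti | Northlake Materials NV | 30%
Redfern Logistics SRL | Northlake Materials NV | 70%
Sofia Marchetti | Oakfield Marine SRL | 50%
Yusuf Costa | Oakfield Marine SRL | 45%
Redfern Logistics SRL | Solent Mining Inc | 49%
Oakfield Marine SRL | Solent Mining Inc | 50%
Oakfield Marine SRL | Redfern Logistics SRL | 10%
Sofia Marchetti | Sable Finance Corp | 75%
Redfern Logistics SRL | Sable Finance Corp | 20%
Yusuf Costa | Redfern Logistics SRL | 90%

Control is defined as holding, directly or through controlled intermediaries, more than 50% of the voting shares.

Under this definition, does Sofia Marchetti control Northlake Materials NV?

Sofia holds 75% of Sable, so Sofia controls Sable.
In Northlake, Sofia's side holds only 30%, not > 50%.
So Sofia does not control Northlake.

No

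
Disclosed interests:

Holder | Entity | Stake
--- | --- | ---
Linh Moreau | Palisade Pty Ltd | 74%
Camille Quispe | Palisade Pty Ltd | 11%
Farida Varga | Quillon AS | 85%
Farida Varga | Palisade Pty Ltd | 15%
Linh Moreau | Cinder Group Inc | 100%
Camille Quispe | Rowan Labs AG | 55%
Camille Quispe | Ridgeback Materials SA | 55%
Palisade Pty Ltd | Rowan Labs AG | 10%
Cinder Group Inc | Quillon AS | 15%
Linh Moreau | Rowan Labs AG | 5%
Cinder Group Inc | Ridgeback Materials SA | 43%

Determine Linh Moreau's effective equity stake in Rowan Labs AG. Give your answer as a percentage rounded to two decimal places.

Linh reaches Rowan along 2 paths.
Direct stake: 5% = 5%.
Via Palisade: 74% × 10% = 7.4%.
Total: 5% + 7.4% = 12.4%.
Rounded: 12.40%.

12.40%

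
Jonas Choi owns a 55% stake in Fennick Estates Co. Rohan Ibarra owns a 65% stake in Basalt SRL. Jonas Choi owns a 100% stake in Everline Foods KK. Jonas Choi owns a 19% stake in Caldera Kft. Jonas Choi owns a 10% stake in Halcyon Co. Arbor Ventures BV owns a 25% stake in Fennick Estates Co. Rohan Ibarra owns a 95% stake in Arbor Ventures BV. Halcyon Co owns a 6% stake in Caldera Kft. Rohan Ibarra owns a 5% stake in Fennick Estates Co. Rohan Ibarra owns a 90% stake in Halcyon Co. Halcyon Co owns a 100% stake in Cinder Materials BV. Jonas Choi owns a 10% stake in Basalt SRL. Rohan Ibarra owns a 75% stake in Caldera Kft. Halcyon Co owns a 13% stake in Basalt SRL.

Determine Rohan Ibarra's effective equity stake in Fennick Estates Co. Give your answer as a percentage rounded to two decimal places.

Rohan reaches Fennick along 2 paths.
Via Arbor: 95% × 25% = 23.75%.
Direct stake: 5% = 5%.
Total: 23.75% + 5% = 28.75%.

28.75%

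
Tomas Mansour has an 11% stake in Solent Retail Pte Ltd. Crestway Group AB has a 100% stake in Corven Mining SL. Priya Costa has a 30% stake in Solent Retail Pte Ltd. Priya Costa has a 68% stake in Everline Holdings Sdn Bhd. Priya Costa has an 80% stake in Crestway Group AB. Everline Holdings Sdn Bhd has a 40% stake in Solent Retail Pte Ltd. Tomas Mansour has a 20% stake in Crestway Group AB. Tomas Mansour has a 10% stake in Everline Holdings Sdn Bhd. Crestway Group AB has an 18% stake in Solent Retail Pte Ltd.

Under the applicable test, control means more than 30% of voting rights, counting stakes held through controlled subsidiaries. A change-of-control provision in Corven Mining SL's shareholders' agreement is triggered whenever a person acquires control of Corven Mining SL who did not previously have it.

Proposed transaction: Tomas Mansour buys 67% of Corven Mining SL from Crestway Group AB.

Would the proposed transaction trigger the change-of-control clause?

The purchase adds only to Tomas's holdings (Crestway's stake shrinks), so Tomas is the only person who could newly come to control Corven.
Tomas's largest direct stake is 20% in Crestway, which does not meet the threshold, so Tomas controls no company.
Neither Tomas nor any entity Tomas controls holds any voting interest in Corven.
So before the transaction, Tomas does not control Corven.
After the purchase, Tomas holds 67% of Corven directly, and Crestway's stake falls to 33%.
Tomas holds 67% of Corven, so Tomas controls Corven.
Tomas did not control Corven before and does after, so the clause is triggered.

Yes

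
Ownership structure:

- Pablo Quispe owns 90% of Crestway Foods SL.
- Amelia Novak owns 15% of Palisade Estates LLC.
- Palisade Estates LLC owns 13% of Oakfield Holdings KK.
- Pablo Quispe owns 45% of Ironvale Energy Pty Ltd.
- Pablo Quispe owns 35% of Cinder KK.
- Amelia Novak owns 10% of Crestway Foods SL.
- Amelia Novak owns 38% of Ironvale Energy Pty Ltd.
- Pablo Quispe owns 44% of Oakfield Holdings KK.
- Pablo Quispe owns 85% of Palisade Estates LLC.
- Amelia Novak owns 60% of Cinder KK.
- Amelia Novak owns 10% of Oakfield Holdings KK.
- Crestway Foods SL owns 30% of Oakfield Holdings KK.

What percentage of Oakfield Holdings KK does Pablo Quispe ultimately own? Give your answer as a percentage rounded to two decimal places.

Pablo reaches Oakfield along 3 paths.
Via Crestway: 90% × 30% = 27%.
Direct stake: 44% = 44%.
Via Palisade: 85% × 13% = 11.05%.
Total: 27% + 44% + 11.05% = 82.05%.

82.05%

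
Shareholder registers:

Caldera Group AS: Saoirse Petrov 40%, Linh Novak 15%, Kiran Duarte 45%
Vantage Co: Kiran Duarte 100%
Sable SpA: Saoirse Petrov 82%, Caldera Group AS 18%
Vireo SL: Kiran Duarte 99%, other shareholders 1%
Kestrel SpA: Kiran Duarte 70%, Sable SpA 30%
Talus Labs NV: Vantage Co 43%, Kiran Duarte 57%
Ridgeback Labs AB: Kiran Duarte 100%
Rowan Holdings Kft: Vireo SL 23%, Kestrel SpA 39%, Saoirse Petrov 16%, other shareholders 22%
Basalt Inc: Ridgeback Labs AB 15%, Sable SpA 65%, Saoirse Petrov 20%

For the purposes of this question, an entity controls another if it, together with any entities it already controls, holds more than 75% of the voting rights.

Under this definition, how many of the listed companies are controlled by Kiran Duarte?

Kiran holds 100% of Vantage, so Kiran controls Vantage.
Kiran holds 99% of Vireo, so Kiran controls Vireo.
Vantage and Kiran together hold 43% + 57% = 100% of Talus, so Kiran controls Talus.
Kiran holds 100% of Ridgeback, so Kiran controls Ridgeback.
No other company's threshold is met.
Kiran controls 4 companies.

4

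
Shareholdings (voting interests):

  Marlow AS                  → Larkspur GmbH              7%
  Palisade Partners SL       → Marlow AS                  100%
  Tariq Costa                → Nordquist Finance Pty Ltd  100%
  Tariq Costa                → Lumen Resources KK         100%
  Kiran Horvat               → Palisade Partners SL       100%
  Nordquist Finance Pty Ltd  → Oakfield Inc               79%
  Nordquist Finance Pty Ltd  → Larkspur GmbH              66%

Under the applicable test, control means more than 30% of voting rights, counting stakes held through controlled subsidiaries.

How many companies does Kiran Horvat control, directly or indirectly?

Kiran holds 100% of Palisade, so Kiran controls Palisade.
Palisade holds 100% of Marlow, so Kiran controls Marlow.
No other company's threshold is met.
Kiran controls 2 companies.

2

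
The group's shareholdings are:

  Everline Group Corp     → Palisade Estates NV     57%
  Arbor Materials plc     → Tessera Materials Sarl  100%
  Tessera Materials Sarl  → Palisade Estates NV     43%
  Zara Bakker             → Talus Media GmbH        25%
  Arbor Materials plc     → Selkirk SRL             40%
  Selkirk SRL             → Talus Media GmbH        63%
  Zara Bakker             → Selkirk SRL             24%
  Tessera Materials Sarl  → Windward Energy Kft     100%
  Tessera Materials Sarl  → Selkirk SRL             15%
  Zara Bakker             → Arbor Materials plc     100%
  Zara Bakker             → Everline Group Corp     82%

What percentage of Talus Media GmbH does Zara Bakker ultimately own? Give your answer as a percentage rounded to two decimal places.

Zara reaches Talus along 4 paths.
Direct stake: 25% = 25%.
Via Arbor → Tessera → Selkirk: 100% × 100% × 15% × 63% = 9.45%.
Via Arbor → Selkirk: 100% × 40% × 63% = 25.2%.
Via Selkirk: 24% × 63% = 15.12%.
Total: 25% + 9.45% + 25.2% + 15.12% = 74.77%.

74.77%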